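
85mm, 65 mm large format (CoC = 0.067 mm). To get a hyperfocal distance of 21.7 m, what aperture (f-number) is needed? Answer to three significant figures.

f/4.99

Rearrange H = f²/(N·c) + f for N: N = f² / ((H − f)·c).
N = 85² / ((21700 − 85) × 0.067) = 7225 / 1448 ≈ 4.99.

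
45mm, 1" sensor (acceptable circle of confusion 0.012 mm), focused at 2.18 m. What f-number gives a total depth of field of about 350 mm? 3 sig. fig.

Write h = H − f = f²/(N·c). The thin-lens limits are Dn = s·h/(h + (s−f)) and Df = s·h/(h − (s−f)), so DoF = Df − Dn = 2·s·(s−f)·h / (h² − (s−f)²).
That is a quadratic in h: DoF·h² − 2·s·(s−f)·h − DoF·(s−f)² = 0 ⇒ h = (s−f)·(s + √(s² + DoF²)) / DoF = 2135 × (2180 + √(2180² + 350²)) / 350 = 2135 × (2180 + 2207.92) / 350 ≈ 26766 mm.
Then N = f²/(c·h) = 45² / (0.012 × 26766) = 2025 / 321.20 ≈ 6.30.

f/6.30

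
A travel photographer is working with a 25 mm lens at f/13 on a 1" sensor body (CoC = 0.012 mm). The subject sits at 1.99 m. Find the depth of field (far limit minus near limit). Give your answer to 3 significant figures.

Hyperfocal distance H = f²/(N·c) + f = 25²/(13 × 0.012) + 25 = 625/0.156 + 25 ≈ 4031.4 mm ≈ 4.031 m.
Near limit Dn = s·(H − f)/(H + s − 2f) = 1990 × (4031.4 − 25) / (4031.4 + 1990 − 2 × 25) = 1990 × 4006.4 / 5971.4 ≈ 1335.2 mm.
Far limit Df = s·(H − f)/(H − s) = 1990 × (4031.4 − 25) / (4031.4 − 1990) = 1990 × 4006.4 / 2041.4 ≈ 3905.5 mm.
Depth of field = Df − Dn = 3905.5 − 1335.2 ≈ 2570.3 mm ≈ 2.57 m.

2.57 m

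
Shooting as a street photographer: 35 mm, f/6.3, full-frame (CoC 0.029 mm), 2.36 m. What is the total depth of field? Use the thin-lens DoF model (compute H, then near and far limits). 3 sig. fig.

1.86 m

Hyperfocal distance H = f²/(N·c) + f = 35²/(6.3 × 0.029) + 35 = 1225/0.1827 + 35 ≈ 6740.0 mm ≈ 6.740 m.
Near limit Dn = s·(H − f)/(H + s − 2f) = 2360 × (6740.0 − 35) / (6740.0 + 2360 − 2 × 35) = 2360 × 6705.0 / 9030.0 ≈ 1752.4 mm.
Far limit Df = s·(H − f)/(H − s) = 2360 × (6740.0 − 35) / (6740.0 − 2360) = 2360 × 6705.0 / 4380.0 ≈ 3612.7 mm.
Depth of field = Df − Dn = 3612.7 − 1752.4 ≈ 1860.3 mm ≈ 1.86 m.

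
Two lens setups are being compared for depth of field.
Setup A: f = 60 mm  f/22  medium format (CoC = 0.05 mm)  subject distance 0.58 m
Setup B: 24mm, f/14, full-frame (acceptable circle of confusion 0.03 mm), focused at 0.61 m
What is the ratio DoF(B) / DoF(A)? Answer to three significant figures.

Setup A: H = 60²/(22×0.05) + 60 ≈ 3332.7 mm; DoF = Df − Dn = 689.56 − 500.48 ≈ 189.08 mm.
Setup B: H = 24²/(14×0.03) + 24 ≈ 1395.4 mm; DoF = Df − Dn = 1065.11 − 427.38 ≈ 637.73 mm.
Ratio = 637.73 / 189.08 ≈ 3.37.

3.37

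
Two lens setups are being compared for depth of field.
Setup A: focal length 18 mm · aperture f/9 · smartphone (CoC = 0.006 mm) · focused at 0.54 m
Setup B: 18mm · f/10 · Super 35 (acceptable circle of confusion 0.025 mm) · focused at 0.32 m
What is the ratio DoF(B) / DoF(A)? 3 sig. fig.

1.67

Setup A: H = 18²/(9×0.006) + 18 ≈ 6018.0 mm; DoF = Df − Dn = 591.457 − 496.780 ≈ 94.677 mm.
Setup B: H = 18²/(10×0.025) + 18 ≈ 1314.0 mm; DoF = Df − Dn = 417.22 − 259.52 ≈ 157.70 mm.
Ratio = 157.70 / 94.677 ≈ 1.67.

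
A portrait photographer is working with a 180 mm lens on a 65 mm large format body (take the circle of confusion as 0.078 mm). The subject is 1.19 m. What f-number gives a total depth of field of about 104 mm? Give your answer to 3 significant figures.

f/17.9

Write h = H − f = f²/(N·c). The thin-lens limits are Dn = s·h/(h + (s−f)) and Df = s·h/(h − (s−f)), so DoF = Df − Dn = 2·s·(s−f)·h / (h² − (s−f)²).
That is a quadratic in h: DoF·h² − 2·s·(s−f)·h − DoF·(s−f)² = 0 ⇒ h = (s−f)·(s + √(s² + DoF²)) / DoF = 1010 × (1190 + √(1190² + 104²)) / 104 = 1010 × (1190 + 1194.54) / 104 ≈ 23158 mm.
Then N = f²/(c·h) = 180² / (0.078 × 23158) = 32400 / 1806.3 ≈ 17.9.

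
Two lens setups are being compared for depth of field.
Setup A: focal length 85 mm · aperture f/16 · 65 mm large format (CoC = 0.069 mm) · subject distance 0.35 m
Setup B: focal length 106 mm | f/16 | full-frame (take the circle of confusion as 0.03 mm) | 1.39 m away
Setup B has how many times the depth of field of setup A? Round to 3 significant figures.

Setup A: H = 85²/(16×0.069) + 85 ≈ 6629.4 mm; DoF = Df − Dn = 364.771 − 336.379 ≈ 28.392 mm.
Setup B: H = 106²/(16×0.03) + 106 ≈ 23514.3 mm; DoF = Df − Dn = 1470.67 − 1317.72 ≈ 152.95 mm.
Ratio = 152.95 / 28.392 ≈ 5.39.

5.39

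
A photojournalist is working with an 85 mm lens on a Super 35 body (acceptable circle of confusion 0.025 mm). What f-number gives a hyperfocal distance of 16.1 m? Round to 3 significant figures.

Rearrange H = f²/(N·c) + f for N: N = f² / ((H − f)·c).
N = 85² / ((16100 − 85) × 0.025) = 7225 / 400.4 ≈ 18.

f/18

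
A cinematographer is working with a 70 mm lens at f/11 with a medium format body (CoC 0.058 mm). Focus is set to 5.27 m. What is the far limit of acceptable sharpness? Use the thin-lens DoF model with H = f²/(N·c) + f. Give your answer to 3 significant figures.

Hyperfocal distance H = f²/(N·c) + f = 70²/(11 × 0.058) + 70 = 4900/0.638 + 70 ≈ 7750.3 mm ≈ 7.750 m.
Far limit Df = s·(H − f)/(H − s) = 5270 × (7750.3 − 70) / (7750.3 − 5270) = 5270 × 7680.3 / 2480.3 ≈ 16319 mm ≈ 16.3 m.

16.3 m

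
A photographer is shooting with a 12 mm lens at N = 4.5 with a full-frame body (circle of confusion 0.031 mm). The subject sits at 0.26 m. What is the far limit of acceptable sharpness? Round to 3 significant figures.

Hyperfocal distance H = f²/(N·c) + f = 12²/(4.5 × 0.031) + 12 = 144/0.1395 + 12 ≈ 1044.3 mm ≈ 1.044 m.
Far limit Df = s·(H − f)/(H − s) = 260 × (1044.3 − 12) / (1044.3 − 260) = 260 × 1032.3 / 784.3 ≈ 342.22 mm.

342 mm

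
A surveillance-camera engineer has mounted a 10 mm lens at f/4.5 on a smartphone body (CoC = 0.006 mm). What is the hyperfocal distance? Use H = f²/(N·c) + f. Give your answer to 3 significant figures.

Hyperfocal distance H = f²/(N·c) + f = 10²/(4.5 × 0.006) + 10 = 100/0.027 + 10 ≈ 3713.7 mm ≈ 3.71 m.

3.71 m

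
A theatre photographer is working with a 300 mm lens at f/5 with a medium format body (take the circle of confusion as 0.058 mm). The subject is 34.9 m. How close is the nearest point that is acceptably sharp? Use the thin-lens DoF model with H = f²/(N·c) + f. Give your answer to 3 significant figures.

31.4 m

Hyperfocal distance H = f²/(N·c) + f = 300²/(5 × 0.058) + 300 = 90000/0.29 + 300 ≈ 310644.8 mm ≈ 310.6 m.
Near limit Dn = s·(H − f)/(H + s − 2f) = 34900 × (310644.8 − 300) / (310644.8 + 34900 − 2 × 300) = 34900 × 310344.8 / 344944.8 ≈ 31399 mm ≈ 31.4 m.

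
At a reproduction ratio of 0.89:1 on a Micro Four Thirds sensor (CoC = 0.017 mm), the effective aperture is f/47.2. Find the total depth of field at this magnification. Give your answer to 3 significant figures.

At magnification m, DoF ≈ 2·N_eff·c/m² = 2 × 47.2 × 0.017 / 0.89² = 1.605 / 0.7921 ≈ 2.03 mm.

2.03 mm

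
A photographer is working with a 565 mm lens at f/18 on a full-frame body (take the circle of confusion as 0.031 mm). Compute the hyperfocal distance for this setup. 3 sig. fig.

573 m

Hyperfocal distance H = f²/(N·c) + f = 565²/(18 × 0.031) + 565 = 319225/0.558 + 565 ≈ 572652.8 mm ≈ 573 m.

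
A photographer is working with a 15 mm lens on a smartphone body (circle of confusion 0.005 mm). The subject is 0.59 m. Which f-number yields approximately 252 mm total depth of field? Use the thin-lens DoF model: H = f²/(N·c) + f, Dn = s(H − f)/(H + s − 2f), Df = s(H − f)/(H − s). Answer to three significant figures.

Write h = H − f = f²/(N·c). The thin-lens limits are Dn = s·h/(h + (s−f)) and Df = s·h/(h − (s−f)), so DoF = Df − Dn = 2·s·(s−f)·h / (h² − (s−f)²).
That is a quadratic in h: DoF·h² − 2·s·(s−f)·h − DoF·(s−f)² = 0 ⇒ h = (s−f)·(s + √(s² + DoF²)) / DoF = 575 × (590 + √(590² + 252²)) / 252 = 575 × (590 + 641.564) / 252 ≈ 2810.1 mm.
Then N = f²/(c·h) = 15² / (0.005 × 2810.1) = 225 / 14.051 ≈ 16.

f/16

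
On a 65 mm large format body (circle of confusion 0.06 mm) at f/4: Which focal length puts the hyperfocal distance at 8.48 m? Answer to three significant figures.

From H = f²/(N·c) + f, with f ≪ H: f ≈ √(H·N·c) = √(8480 × 4 × 0.06) = √2035.2 ≈ 45.11 mm.
Exact: f² + N·c·f − N·c·H = 0 ⇒ f = (−N·c + √((N·c)² + 4·N·c·H))/2 = (−0.24 + √8140.9)/2 ≈ 44.993 mm ≈ 45.0 mm.

45.0 mm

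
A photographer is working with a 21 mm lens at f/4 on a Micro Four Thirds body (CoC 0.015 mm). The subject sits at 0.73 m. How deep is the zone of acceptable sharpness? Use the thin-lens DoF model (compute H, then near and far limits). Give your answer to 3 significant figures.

Hyperfocal distance H = f²/(N·c) + f = 21²/(4 × 0.015) + 21 = 441/0.06 + 21 ≈ 7371.0 mm ≈ 7.371 m.
Near limit Dn = s·(H − f)/(H + s − 2f) = 730 × (7371.0 − 21) / (7371.0 + 730 − 2 × 21) = 730 × 7350.0 / 8059.0 ≈ 665.78 mm.
Far limit Df = s·(H − f)/(H − s) = 730 × (7371.0 − 21) / (7371.0 − 730) = 730 × 7350.0 / 6641.0 ≈ 807.94 mm.
Depth of field = Df − Dn = 807.94 − 665.78 ≈ 142.16 mm.

142 mm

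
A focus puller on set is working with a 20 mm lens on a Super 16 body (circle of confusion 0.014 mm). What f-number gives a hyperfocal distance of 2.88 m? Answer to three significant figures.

f/9.99

Rearrange H = f²/(N·c) + f for N: N = f² / ((H − f)·c).
N = 20² / ((2880 − 20) × 0.014) = 400 / 40.04 ≈ 9.99.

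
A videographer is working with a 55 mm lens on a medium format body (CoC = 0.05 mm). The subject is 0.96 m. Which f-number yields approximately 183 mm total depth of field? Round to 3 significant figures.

Write h = H − f = f²/(N·c). The thin-lens limits are Dn = s·h/(h + (s−f)) and Df = s·h/(h − (s−f)), so DoF = Df − Dn = 2·s·(s−f)·h / (h² − (s−f)²).
That is a quadratic in h: DoF·h² − 2·s·(s−f)·h − DoF·(s−f)² = 0 ⇒ h = (s−f)·(s + √(s² + DoF²)) / DoF = 905 × (960 + √(960² + 183²)) / 183 = 905 × (960 + 977.287) / 183 ≈ 9580.6 mm.
Then N = f²/(c·h) = 55² / (0.05 × 9580.6) = 3025 / 479.03 ≈ 6.31.

f/6.31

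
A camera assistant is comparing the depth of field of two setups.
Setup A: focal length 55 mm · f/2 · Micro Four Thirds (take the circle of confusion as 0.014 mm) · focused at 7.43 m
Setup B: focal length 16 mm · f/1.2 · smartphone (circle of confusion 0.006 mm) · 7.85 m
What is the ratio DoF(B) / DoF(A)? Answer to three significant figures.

3.57

Setup A: H = 55²/(2×0.014) + 55 ≈ 108090.7 mm; DoF = Df − Dn = 7974.4 − 6955.2 ≈ 1019.2 mm.
Setup B: H = 16²/(1.2×0.006) + 16 ≈ 35571.6 mm; DoF = Df − Dn = 10068.4 − 6432.7 ≈ 3635.7 mm.
Ratio = 3635.7 / 1019.2 ≈ 3.57.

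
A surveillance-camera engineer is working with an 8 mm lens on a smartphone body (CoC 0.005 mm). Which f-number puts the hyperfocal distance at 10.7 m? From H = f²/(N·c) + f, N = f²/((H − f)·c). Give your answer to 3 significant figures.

f/1.20

Rearrange H = f²/(N·c) + f for N: N = f² / ((H − f)·c).
N = 8² / ((10700 − 8) × 0.005) = 64 / 53.46 ≈ 1.20.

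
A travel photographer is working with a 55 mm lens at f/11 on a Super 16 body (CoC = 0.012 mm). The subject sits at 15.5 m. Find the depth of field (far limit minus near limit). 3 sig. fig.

38.3 m

Hyperfocal distance H = f²/(N·c) + f = 55²/(11 × 0.012) + 55 = 3025/0.132 + 55 ≈ 22971.7 mm ≈ 22.97 m.
Near limit Dn = s·(H − f)/(H + s − 2f) = 15500 × (22971.7 − 55) / (22971.7 + 15500 − 2 × 55) = 15500 × 22916.7 / 38361.7 ≈ 9259 mm.
Far limit Df = s·(H − f)/(H − s) = 15500 × (22971.7 − 55) / (22971.7 − 15500) = 15500 × 22916.7 / 7471.7 ≈ 47541 mm.
Depth of field = Df − Dn = 47541 − 9259 ≈ 38282 mm ≈ 38.3 m.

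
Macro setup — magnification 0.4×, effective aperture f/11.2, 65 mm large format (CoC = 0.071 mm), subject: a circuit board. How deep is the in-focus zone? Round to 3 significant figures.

At magnification m, DoF ≈ 2·N_eff·c/m² = 2 × 11.2 × 0.071 / 0.4² = 1.59 / 0.16 ≈ 9.94 mm.

9.94 mm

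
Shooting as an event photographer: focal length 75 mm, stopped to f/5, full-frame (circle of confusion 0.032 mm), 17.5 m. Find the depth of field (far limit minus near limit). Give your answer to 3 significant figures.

Hyperfocal distance H = f²/(N·c) + f = 75²/(5 × 0.032) + 75 = 5625/0.16 + 75 ≈ 35231.2 mm ≈ 35.23 m.
Near limit Dn = s·(H − f)/(H + s − 2f) = 17500 × (35231.2 − 75) / (35231.2 + 17500 − 2 × 75) = 17500 × 35156.2 / 52581.2 ≈ 11701 mm.
Far limit Df = s·(H − f)/(H − s) = 17500 × (35231.2 − 75) / (35231.2 − 17500) = 17500 × 35156.2 / 17731.2 ≈ 34698 mm.
Depth of field = Df − Dn = 34698 − 11701 ≈ 22997 mm ≈ 23.0 m.

23.0 m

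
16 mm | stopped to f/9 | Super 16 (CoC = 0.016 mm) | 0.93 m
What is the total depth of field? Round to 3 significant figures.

Hyperfocal distance H = f²/(N·c) + f = 16²/(9 × 0.016) + 16 = 256/0.144 + 16 ≈ 1793.8 mm ≈ 1.794 m.
Near limit Dn = s·(H − f)/(H + s − 2f) = 930 × (1793.8 − 16) / (1793.8 + 930 − 2 × 16) = 930 × 1777.8 / 2691.8 ≈ 614.2 mm.
Far limit Df = s·(H − f)/(H − s) = 930 × (1793.8 − 16) / (1793.8 − 930) = 930 × 1777.8 / 863.8 ≈ 1914.1 mm.
Depth of field = Df − Dn = 1914.1 − 614.2 ≈ 1299.9 mm ≈ 1.30 m.

1.30 m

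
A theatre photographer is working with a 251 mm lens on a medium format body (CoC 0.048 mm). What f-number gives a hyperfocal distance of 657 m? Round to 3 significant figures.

Rearrange H = f²/(N·c) + f for N: N = f² / ((H − f)·c).
N = 251² / ((657000 − 251) × 0.048) = 63001 / 31524 ≈ 2.00.

f/2.00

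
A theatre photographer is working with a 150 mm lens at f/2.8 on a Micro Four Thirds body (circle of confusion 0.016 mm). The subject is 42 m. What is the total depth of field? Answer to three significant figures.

Hyperfocal distance H = f²/(N·c) + f = 150²/(2.8 × 0.016) + 150 = 22500/0.0448 + 150 ≈ 502382.1 mm ≈ 502.4 m.
Near limit Dn = s·(H − f)/(H + s − 2f) = 42000 × (502382.1 − 150) / (502382.1 + 42000 − 2 × 150) = 42000 × 502232.1 / 544082.1 ≈ 38769.4 mm.
Far limit Df = s·(H − f)/(H − s) = 42000 × (502382.1 − 150) / (502382.1 − 42000) = 42000 × 502232.1 / 460382.1 ≈ 45817.9 mm.
Depth of field = Df − Dn = 45817.9 − 38769.4 ≈ 7048.5 mm ≈ 7.05 m.

7.05 m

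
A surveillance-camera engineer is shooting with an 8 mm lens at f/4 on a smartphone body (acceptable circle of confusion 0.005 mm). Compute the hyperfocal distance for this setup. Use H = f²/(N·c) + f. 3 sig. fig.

3.21 m

Hyperfocal distance H = f²/(N·c) + f = 8²/(4 × 0.005) + 8 = 64/0.02 + 8 ≈ 3208.0 mm ≈ 3.21 m.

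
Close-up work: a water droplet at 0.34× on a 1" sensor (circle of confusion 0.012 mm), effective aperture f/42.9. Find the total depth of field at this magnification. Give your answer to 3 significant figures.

At magnification m, DoF ≈ 2·N_eff·c/m² = 2 × 42.9 × 0.012 / 0.34² = 1.03 / 0.1156 ≈ 8.91 mm.

8.91 mm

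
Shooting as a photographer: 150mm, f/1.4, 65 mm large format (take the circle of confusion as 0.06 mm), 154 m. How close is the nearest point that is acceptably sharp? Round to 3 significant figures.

97.8 m

Hyperfocal distance H = f²/(N·c) + f = 150²/(1.4 × 0.06) + 150 = 22500/0.084 + 150 ≈ 268007.1 mm ≈ 268.0 m.
Near limit Dn = s·(H − f)/(H + s − 2f) = 154000 × (268007.1 − 150) / (268007.1 + 154000 − 2 × 150) = 154000 × 267857.1 / 421707.1 ≈ 97817 mm ≈ 97.8 m.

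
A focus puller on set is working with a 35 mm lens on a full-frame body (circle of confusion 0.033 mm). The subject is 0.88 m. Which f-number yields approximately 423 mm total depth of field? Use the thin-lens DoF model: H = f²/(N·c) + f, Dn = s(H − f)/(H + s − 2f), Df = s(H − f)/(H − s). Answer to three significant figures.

Write h = H − f = f²/(N·c). The thin-lens limits are Dn = s·h/(h + (s−f)) and Df = s·h/(h − (s−f)), so DoF = Df − Dn = 2·s·(s−f)·h / (h² − (s−f)²).
That is a quadratic in h: DoF·h² − 2·s·(s−f)·h − DoF·(s−f)² = 0 ⇒ h = (s−f)·(s + √(s² + DoF²)) / DoF = 845 × (880 + √(880² + 423²)) / 423 = 845 × (880 + 976.386) / 423 ≈ 3708.4 mm.
Then N = f²/(c·h) = 35² / (0.033 × 3708.4) = 1225 / 122.38 ≈ 10.

f/10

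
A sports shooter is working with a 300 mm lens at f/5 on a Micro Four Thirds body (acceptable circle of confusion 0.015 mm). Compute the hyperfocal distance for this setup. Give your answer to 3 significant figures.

Hyperfocal distance H = f²/(N·c) + f = 300²/(5 × 0.015) + 300 = 90000/0.075 + 300 ≈ 1200300.0 mm ≈ 1200 m.

1200 m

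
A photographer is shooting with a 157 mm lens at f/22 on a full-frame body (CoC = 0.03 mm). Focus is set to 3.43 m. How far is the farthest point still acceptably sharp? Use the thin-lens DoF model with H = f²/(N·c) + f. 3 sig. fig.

Hyperfocal distance H = f²/(N·c) + f = 157²/(22 × 0.03) + 157 = 24649/0.66 + 157 ≈ 37504.0 mm ≈ 37.50 m.
Far limit Df = s·(H − f)/(H − s) = 3430 × (37504.0 − 157) / (37504.0 − 3430) = 3430 × 37347.0 / 34074.0 ≈ 3759.5 mm ≈ 3.76 m.

3.76 m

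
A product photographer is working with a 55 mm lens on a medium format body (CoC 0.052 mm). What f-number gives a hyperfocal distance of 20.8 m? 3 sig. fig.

f/2.80

Rearrange H = f²/(N·c) + f for N: N = f² / ((H − f)·c).
N = 55² / ((20800 − 55) × 0.052) = 3025 / 1079 ≈ 2.80.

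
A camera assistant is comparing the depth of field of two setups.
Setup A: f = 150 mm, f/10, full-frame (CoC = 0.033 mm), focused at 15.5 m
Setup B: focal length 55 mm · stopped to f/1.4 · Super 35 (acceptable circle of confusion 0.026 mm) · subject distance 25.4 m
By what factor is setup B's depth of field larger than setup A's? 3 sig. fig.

2.32

Setup A: H = 150²/(10×0.033) + 150 ≈ 68331.8 mm; DoF = Df − Dn = 20003.4 − 12651.7 ≈ 7351.7 mm.
Setup B: H = 55²/(1.4×0.026) + 55 ≈ 83159.4 mm; DoF = Df − Dn = 36546 − 19464 ≈ 17082 mm.
Ratio = 17082 / 7351.7 ≈ 2.32.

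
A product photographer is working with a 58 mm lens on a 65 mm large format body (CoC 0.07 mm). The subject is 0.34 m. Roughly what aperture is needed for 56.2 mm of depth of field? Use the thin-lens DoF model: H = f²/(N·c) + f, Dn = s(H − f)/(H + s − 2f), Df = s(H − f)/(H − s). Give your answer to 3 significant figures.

f/14

Write h = H − f = f²/(N·c). The thin-lens limits are Dn = s·h/(h + (s−f)) and Df = s·h/(h − (s−f)), so DoF = Df − Dn = 2·s·(s−f)·h / (h² − (s−f)²).
That is a quadratic in h: DoF·h² − 2·s·(s−f)·h − DoF·(s−f)² = 0 ⇒ h = (s−f)·(s + √(s² + DoF²)) / DoF = 282 × (340 + √(340² + 56.2²)) / 56.2 = 282 × (340 + 344.613) / 56.2 ≈ 3435.2 mm.
Then N = f²/(c·h) = 58² / (0.07 × 3435.2) = 3364 / 240.47 ≈ 14.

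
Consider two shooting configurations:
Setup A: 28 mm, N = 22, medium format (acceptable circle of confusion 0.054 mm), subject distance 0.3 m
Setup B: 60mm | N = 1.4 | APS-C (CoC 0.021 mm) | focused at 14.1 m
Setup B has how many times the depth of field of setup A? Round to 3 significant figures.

11.0

Setup A: H = 28²/(22×0.054) + 28 ≈ 687.9 mm; DoF = Df − Dn = 510.35 − 212.44 ≈ 297.91 mm.
Setup B: H = 60²/(1.4×0.021) + 60 ≈ 122509.0 mm; DoF = Df − Dn = 15926.1 − 12649.6 ≈ 3276.5 mm.
Ratio = 3276.5 / 297.91 ≈ 11.0.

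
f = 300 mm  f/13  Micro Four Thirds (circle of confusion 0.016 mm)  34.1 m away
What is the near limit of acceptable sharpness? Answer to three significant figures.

31.6 m

Hyperfocal distance H = f²/(N·c) + f = 300²/(13 × 0.016) + 300 = 90000/0.208 + 300 ≈ 432992.3 mm ≈ 433.0 m.
Near limit Dn = s·(H − f)/(H + s − 2f) = 34100 × (432992.3 − 300) / (432992.3 + 34100 − 2 × 300) = 34100 × 432692.3 / 466492.3 ≈ 31629 mm ≈ 31.6 m.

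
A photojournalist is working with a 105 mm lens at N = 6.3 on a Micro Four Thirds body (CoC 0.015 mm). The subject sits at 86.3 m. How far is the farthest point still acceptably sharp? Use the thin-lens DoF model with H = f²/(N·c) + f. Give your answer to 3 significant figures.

Hyperfocal distance H = f²/(N·c) + f = 105²/(6.3 × 0.015) + 105 = 11025/0.0945 + 105 ≈ 116771.7 mm ≈ 116.8 m.
Far limit Df = s·(H − f)/(H − s) = 86300 × (116771.7 − 105) / (116771.7 − 86300) = 86300 × 116666.7 / 30471.7 ≈ 330416 mm ≈ 330 m.

330 m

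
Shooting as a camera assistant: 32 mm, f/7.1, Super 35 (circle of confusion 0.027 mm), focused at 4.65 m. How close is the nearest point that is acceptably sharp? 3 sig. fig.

Hyperfocal distance H = f²/(N·c) + f = 32²/(7.1 × 0.027) + 32 = 1024/0.1917 + 32 ≈ 5373.7 mm ≈ 5.374 m.
Near limit Dn = s·(H − f)/(H + s − 2f) = 4650 × (5373.7 − 32) / (5373.7 + 4650 − 2 × 32) = 4650 × 5341.7 / 9959.7 ≈ 2493.9 mm ≈ 2.49 m.

2.49 m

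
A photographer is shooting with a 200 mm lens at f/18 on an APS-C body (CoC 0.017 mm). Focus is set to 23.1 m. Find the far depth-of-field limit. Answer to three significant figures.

Hyperfocal distance H = f²/(N·c) + f = 200²/(18 × 0.017) + 200 = 40000/0.306 + 200 ≈ 130919.0 mm ≈ 130.9 m.
Far limit Df = s·(H − f)/(H − s) = 23100 × (130919.0 − 200) / (130919.0 − 23100) = 23100 × 130719.0 / 107819.0 ≈ 28006 mm ≈ 28.0 m.

28.0 m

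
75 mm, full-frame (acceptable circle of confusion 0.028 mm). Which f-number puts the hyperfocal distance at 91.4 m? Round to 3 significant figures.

f/2.20

Rearrange H = f²/(N·c) + f for N: N = f² / ((H − f)·c).
N = 75² / ((91400 − 75) × 0.028) = 5625 / 2557 ≈ 2.20.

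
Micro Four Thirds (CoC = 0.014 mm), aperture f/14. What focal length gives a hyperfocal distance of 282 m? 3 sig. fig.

From H = f²/(N·c) + f, with f ≪ H: f ≈ √(H·N·c) = √(282000 × 14 × 0.014) = √55272 ≈ 235.1 mm.
The +f correction barely moves this — solving exactly, f² + N·c·f − N·c·H = 0 ⇒ f = (−N·c + √((N·c)² + 4·N·c·H))/2 = (−0.196 + √221088)/2 ≈ 235.00 mm, so f ≈ 235 mm.

235 mm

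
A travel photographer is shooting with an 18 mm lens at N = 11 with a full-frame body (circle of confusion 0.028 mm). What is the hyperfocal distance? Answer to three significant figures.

1.07 m

Hyperfocal distance H = f²/(N·c) + f = 18²/(11 × 0.028) + 18 = 324/0.308 + 18 ≈ 1069.9 mm ≈ 1.07 m.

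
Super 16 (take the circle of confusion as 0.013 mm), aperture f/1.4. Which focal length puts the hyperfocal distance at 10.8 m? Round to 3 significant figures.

14.0 mm

From H = f²/(N·c) + f, with f ≪ H: f ≈ √(H·N·c) = √(10800 × 1.4 × 0.013) = √196.56 ≈ 14.02 mm.
The +f correction barely moves this — solving exactly, f² + N·c·f − N·c·H = 0 ⇒ f = (−N·c + √((N·c)² + 4·N·c·H))/2 = (−0.0182 + √786.24)/2 ≈ 14.011 mm, so f ≈ 14.0 mm.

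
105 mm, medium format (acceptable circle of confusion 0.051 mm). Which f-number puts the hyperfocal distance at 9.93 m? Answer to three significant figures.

f/22

Rearrange H = f²/(N·c) + f for N: N = f² / ((H − f)·c).
N = 105² / ((9930 − 105) × 0.051) = 11025 / 501.1 ≈ 22.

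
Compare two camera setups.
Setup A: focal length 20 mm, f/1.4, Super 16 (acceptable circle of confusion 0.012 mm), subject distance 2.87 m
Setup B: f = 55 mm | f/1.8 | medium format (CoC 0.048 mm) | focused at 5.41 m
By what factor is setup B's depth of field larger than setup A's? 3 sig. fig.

Setup A: H = 20²/(1.4×0.012) + 20 ≈ 23829.5 mm; DoF = Df − Dn = 3260.25 − 2563.19 ≈ 697.06 mm.
Setup B: H = 55²/(1.8×0.048) + 55 ≈ 35066.6 mm; DoF = Df − Dn = 6386.9 − 4692.3 ≈ 1694.6 mm.
Ratio = 1694.6 / 697.06 ≈ 2.43.

2.43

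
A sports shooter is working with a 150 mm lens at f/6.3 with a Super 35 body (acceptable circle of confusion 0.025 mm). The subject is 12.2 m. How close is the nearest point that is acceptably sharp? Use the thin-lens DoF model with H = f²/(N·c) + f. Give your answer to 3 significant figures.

Hyperfocal distance H = f²/(N·c) + f = 150²/(6.3 × 0.025) + 150 = 22500/0.1575 + 150 ≈ 143007.1 mm ≈ 143.0 m.
Near limit Dn = s·(H − f)/(H + s − 2f) = 12200 × (143007.1 − 150) / (143007.1 + 12200 − 2 × 150) = 12200 × 142857.1 / 154907.1 ≈ 11251 mm ≈ 11.3 m.

11.3 m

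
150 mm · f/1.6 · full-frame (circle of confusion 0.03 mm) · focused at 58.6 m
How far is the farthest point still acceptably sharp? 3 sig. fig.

66.9 m

Hyperfocal distance H = f²/(N·c) + f = 150²/(1.6 × 0.03) + 150 = 22500/0.048 + 150 ≈ 468900.0 mm ≈ 468.9 m.
Far limit Df = s·(H − f)/(H − s) = 58600 × (468900.0 − 150) / (468900.0 − 58600) = 58600 × 468750.0 / 410300.0 ≈ 66948 mm ≈ 66.9 m.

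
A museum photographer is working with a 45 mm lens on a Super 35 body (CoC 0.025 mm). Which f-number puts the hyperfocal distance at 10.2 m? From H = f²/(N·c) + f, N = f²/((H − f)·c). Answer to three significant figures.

f/7.98

Rearrange H = f²/(N·c) + f for N: N = f² / ((H − f)·c).
N = 45² / ((10200 − 45) × 0.025) = 2025 / 253.9 ≈ 7.98.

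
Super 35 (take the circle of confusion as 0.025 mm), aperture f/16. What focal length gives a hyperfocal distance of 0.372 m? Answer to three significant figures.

12.0 mm

From H = f²/(N·c) + f, with f ≪ H: f ≈ √(H·N·c) = √(372 × 16 × 0.025) = √148.80 ≈ 12.20 mm.
Exact: f² + N·c·f − N·c·H = 0 ⇒ f = (−N·c + √((N·c)² + 4·N·c·H))/2 = (−0.4 + √595.36)/2 ≈ 12.000 mm ≈ 12.0 mm.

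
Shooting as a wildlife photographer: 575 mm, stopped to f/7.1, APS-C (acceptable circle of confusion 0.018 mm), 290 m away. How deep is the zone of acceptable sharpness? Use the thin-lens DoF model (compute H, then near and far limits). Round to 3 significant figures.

Hyperfocal distance H = f²/(N·c) + f = 575²/(7.1 × 0.018) + 575 = 330625/0.1278 + 575 ≈ 2587625.1 mm ≈ 2588 m.
Near limit Dn = s·(H − f)/(H + s − 2f) = 290000 × (2587625.1 − 575) / (2587625.1 + 290000 − 2 × 575) = 290000 × 2587050.1 / 2876475.1 ≈ 260821 mm.
Far limit Df = s·(H − f)/(H − s) = 290000 × (2587625.1 − 575) / (2587625.1 − 290000) = 290000 × 2587050.1 / 2297625.1 ≈ 326530 mm.
Depth of field = Df − Dn = 326530 − 260821 ≈ 65709 mm ≈ 65.7 m.

65.7 m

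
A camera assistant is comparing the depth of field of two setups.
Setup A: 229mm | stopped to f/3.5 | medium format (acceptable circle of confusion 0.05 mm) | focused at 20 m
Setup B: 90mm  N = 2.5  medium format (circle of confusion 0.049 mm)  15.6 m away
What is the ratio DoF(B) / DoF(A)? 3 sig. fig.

Setup A: H = 229²/(3.5×0.05) + 229 ≈ 299891.9 mm; DoF = Df − Dn = 21412.8 − 18762.1 ≈ 2650.7 mm.
Setup B: H = 90²/(2.5×0.049) + 90 ≈ 66212.4 mm; DoF = Df − Dn = 20380.6 − 12636.0 ≈ 7744.6 mm.
Ratio = 7744.6 / 2650.7 ≈ 2.92.

2.92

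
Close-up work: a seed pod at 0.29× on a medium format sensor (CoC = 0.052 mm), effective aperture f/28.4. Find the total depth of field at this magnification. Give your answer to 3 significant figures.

At magnification m, DoF ≈ 2·N_eff·c/m² = 2 × 28.4 × 0.052 / 0.29² = 2.954 / 0.0841 ≈ 35.1 mm.

35.1 mm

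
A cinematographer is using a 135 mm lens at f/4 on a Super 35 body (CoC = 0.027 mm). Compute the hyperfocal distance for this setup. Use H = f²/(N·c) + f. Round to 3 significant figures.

169 m

Hyperfocal distance H = f²/(N·c) + f = 135²/(4 × 0.027) + 135 = 18225/0.108 + 135 ≈ 168885.0 mm ≈ 169 m.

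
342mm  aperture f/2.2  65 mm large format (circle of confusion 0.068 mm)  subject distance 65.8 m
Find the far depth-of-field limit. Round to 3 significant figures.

71.8 m

Hyperfocal distance H = f²/(N·c) + f = 342²/(2.2 × 0.068) + 342 = 116964/0.1496 + 342 ≈ 782186.9 mm ≈ 782.2 m.
Far limit Df = s·(H − f)/(H − s) = 65800 × (782186.9 − 342) / (782186.9 − 65800) = 65800 × 781844.9 / 716386.9 ≈ 71812 mm ≈ 71.8 m.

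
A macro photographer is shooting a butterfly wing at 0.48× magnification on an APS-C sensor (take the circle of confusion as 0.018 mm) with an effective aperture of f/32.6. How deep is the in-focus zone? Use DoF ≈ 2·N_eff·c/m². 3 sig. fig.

5.09 mm

At magnification m, DoF ≈ 2·N_eff·c/m² = 2 × 32.6 × 0.018 / 0.48² = 1.174 / 0.2304 ≈ 5.09 mm.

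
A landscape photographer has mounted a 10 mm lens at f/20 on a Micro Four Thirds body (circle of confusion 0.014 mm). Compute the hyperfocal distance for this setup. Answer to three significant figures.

Hyperfocal distance H = f²/(N·c) + f = 10²/(20 × 0.014) + 10 = 100/0.28 + 10 ≈ 367.1 mm ≈ 0.367 m.

367 mm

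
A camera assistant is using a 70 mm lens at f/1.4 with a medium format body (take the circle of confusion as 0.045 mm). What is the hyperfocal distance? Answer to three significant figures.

77.8 m

Hyperfocal distance H = f²/(N·c) + f = 70²/(1.4 × 0.045) + 70 = 4900/0.063 + 70 ≈ 77847.8 mm ≈ 77.8 m.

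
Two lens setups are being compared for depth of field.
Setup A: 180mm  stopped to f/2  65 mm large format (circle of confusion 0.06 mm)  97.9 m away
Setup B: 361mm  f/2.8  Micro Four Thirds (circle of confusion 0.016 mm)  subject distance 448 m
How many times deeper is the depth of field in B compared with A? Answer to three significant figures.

1.73

Setup A: H = 180²/(2×0.06) + 180 ≈ 270180.0 mm; DoF = Df − Dn = 153430 − 71883 ≈ 81547 mm.
Setup B: H = 361²/(2.8×0.016) + 361 ≈ 2909311.9 mm; DoF = Df − Dn = 529478 − 388254 ≈ 141224 mm.
Ratio = 141224 / 81547 ≈ 1.73.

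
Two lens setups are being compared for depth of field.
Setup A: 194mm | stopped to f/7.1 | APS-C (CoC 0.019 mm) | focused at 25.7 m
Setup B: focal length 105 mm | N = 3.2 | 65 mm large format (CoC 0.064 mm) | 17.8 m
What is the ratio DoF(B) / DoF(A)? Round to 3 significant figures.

2.77

Setup A: H = 194²/(7.1×0.019) + 194 ≈ 279185.8 mm; DoF = Df − Dn = 28286.0 − 23547.3 ≈ 4738.7 mm.
Setup B: H = 105²/(3.2×0.064) + 105 ≈ 53938.0 mm; DoF = Df − Dn = 26516 − 13397 ≈ 13119 mm.
Ratio = 13119 / 4738.7 ≈ 2.77.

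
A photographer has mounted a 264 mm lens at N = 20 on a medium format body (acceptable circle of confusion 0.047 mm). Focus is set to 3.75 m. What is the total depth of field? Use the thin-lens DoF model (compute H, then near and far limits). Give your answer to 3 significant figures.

353 mm

Hyperfocal distance H = f²/(N·c) + f = 264²/(20 × 0.047) + 264 = 69696/0.94 + 264 ≈ 74408.7 mm ≈ 74.41 m.
Near limit Dn = s·(H − f)/(H + s − 2f) = 3750 × (74408.7 − 264) / (74408.7 + 3750 − 2 × 264) = 3750 × 74144.7 / 77630.7 ≈ 3581.61 mm.
Far limit Df = s·(H − f)/(H − s) = 3750 × (74408.7 − 264) / (74408.7 − 3750) = 3750 × 74144.7 / 70658.7 ≈ 3935.01 mm.
Depth of field = Df − Dn = 3935.01 − 3581.61 ≈ 353.40 mm.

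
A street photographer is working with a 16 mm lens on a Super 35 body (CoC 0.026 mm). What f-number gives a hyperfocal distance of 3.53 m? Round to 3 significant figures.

f/2.80

Rearrange H = f²/(N·c) + f for N: N = f² / ((H − f)·c).
N = 16² / ((3530 − 16) × 0.026) = 256 / 91.36 ≈ 2.80.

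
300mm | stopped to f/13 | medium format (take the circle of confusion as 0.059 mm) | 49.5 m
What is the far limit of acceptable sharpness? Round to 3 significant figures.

Hyperfocal distance H = f²/(N·c) + f = 300²/(13 × 0.059) + 300 = 90000/0.767 + 300 ≈ 117640.3 mm ≈ 117.6 m.
Far limit Df = s·(H − f)/(H − s) = 49500 × (117640.3 − 300) / (117640.3 − 49500) = 49500 × 117340.3 / 68140.3 ≈ 85241 mm ≈ 85.2 m.

85.2 m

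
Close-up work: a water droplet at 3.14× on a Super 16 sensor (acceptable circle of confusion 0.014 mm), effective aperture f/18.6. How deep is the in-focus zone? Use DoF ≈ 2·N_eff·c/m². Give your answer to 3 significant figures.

At magnification m, DoF ≈ 2·N_eff·c/m² = 2 × 18.6 × 0.014 / 3.14² = 0.5208 / 9.86 ≈ 0.0528 mm.

0.0528 mm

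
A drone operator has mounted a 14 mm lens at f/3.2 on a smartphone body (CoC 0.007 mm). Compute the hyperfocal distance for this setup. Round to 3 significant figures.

8.76 m

Hyperfocal distance H = f²/(N·c) + f = 14²/(3.2 × 0.007) + 14 = 196/0.0224 + 14 ≈ 8764.0 mm ≈ 8.76 m.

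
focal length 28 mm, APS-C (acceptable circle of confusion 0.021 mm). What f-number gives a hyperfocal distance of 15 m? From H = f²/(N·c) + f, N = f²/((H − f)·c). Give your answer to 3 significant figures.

Rearrange H = f²/(N·c) + f for N: N = f² / ((H − f)·c).
N = 28² / ((15000 − 28) × 0.021) = 784 / 314.4 ≈ 2.49.

f/2.49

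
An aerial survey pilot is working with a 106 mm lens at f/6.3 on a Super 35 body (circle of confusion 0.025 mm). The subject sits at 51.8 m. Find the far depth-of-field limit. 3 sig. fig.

Hyperfocal distance H = f²/(N·c) + f = 106²/(6.3 × 0.025) + 106 = 11236/0.1575 + 106 ≈ 71445.7 mm ≈ 71.45 m.
Far limit Df = s·(H − f)/(H − s) = 51800 × (71445.7 − 106) / (71445.7 − 51800) = 51800 × 71339.7 / 19645.7 ≈ 188102 mm ≈ 188 m.

188 m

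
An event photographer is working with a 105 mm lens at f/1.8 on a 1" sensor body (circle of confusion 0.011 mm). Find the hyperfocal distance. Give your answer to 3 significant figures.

557 m

Hyperfocal distance H = f²/(N·c) + f = 105²/(1.8 × 0.011) + 105 = 11025/0.0198 + 105 ≈ 556923.2 mm ≈ 557 m.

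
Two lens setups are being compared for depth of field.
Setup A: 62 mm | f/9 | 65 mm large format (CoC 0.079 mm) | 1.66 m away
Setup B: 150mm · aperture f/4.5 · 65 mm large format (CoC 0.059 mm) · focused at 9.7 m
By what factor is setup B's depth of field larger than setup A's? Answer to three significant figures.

2.06

Setup A: H = 62²/(9×0.079) + 62 ≈ 5468.5 mm; DoF = Df − Dn = 2356.5 − 1281.3 ≈ 1075.2 mm.
Setup B: H = 150²/(4.5×0.059) + 150 ≈ 84895.8 mm; DoF = Df − Dn = 10931.9 − 8717.6 ≈ 2214.3 mm.
Ratio = 2214.3 / 1075.2 ≈ 2.06.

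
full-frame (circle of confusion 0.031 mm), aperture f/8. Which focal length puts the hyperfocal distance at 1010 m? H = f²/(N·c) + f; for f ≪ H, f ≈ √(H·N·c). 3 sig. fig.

500 mm

From H = f²/(N·c) + f, with f ≪ H: f ≈ √(H·N·c) = √(1010000 × 8 × 0.031) = √250480 ≈ 500.5 mm.
Exact: f² + N·c·f − N·c·H = 0 ⇒ f = (−N·c + √((N·c)² + 4·N·c·H))/2 = (−0.248 + √1001920)/2 ≈ 500.36 mm ≈ 500 mm.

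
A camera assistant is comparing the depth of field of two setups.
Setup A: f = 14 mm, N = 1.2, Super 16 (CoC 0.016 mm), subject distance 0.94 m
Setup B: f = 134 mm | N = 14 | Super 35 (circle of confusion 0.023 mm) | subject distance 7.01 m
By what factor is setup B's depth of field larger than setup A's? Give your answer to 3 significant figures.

Setup A: H = 14²/(1.2×0.016) + 14 ≈ 10222.3 mm; DoF = Df − Dn = 1033.77 − 861.82 ≈ 171.95 mm.
Setup B: H = 134²/(14×0.023) + 134 ≈ 55898.0 mm; DoF = Df − Dn = 7995.9 − 6240.5 ≈ 1755.4 mm.
Ratio = 1755.4 / 171.95 ≈ 10.2.

10.2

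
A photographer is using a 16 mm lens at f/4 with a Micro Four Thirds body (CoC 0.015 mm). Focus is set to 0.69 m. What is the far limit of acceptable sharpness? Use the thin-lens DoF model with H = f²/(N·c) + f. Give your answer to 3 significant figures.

Hyperfocal distance H = f²/(N·c) + f = 16²/(4 × 0.015) + 16 = 256/0.06 + 16 ≈ 4282.7 mm ≈ 4.283 m.
Far limit Df = s·(H − f)/(H − s) = 690 × (4282.7 − 16) / (4282.7 − 690) = 690 × 4266.7 / 3592.7 ≈ 819.45 mm ≈ 0.819 m.

0.819 m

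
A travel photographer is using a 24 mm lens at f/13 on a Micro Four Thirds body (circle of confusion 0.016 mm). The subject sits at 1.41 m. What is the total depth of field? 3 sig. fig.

Hyperfocal distance H = f²/(N·c) + f = 24²/(13 × 0.016) + 24 = 576/0.208 + 24 ≈ 2793.2 mm ≈ 2.793 m.
Near limit Dn = s·(H − f)/(H + s − 2f) = 1410 × (2793.2 − 24) / (2793.2 + 1410 − 2 × 24) = 1410 × 2769.2 / 4155.2 ≈ 939.7 mm.
Far limit Df = s·(H − f)/(H − s) = 1410 × (2793.2 − 24) / (2793.2 − 1410) = 1410 × 2769.2 / 1383.2 ≈ 2822.8 mm.
Depth of field = Df − Dn = 2822.8 − 939.7 ≈ 1883.1 mm ≈ 1.88 m.

1.88 m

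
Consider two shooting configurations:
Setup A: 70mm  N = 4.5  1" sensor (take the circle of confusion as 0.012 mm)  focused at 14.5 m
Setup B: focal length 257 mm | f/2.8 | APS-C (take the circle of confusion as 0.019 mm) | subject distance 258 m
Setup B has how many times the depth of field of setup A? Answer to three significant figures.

Setup A: H = 70²/(4.5×0.012) + 70 ≈ 90810.7 mm; DoF = Df − Dn = 17241.9 − 12510.5 ≈ 4731.4 mm.
Setup B: H = 257²/(2.8×0.019) + 257 ≈ 1241779.6 mm; DoF = Df − Dn = 325594 − 213646 ≈ 111948 mm.
Ratio = 111948 / 4731.4 ≈ 23.7.

23.7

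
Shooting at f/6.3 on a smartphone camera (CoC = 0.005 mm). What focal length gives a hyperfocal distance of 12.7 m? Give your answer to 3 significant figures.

From H = f²/(N·c) + f, with f ≪ H: f ≈ √(H·N·c) = √(12700 × 6.3 × 0.005) = √400.05 ≈ 20.00 mm.
The +f correction barely moves this — solving exactly, f² + N·c·f − N·c·H = 0 ⇒ f = (−N·c + √((N·c)² + 4·N·c·H))/2 = (−0.0315 + √1600.2)/2 ≈ 19.986 mm, so f ≈ 20.0 mm.

20.0 mm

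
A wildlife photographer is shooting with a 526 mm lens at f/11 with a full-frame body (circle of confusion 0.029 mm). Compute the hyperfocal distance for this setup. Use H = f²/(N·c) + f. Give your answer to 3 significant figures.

868 m

Hyperfocal distance H = f²/(N·c) + f = 526²/(11 × 0.029) + 526 = 276676/0.319 + 526 ≈ 867848.9 mm ≈ 868 m.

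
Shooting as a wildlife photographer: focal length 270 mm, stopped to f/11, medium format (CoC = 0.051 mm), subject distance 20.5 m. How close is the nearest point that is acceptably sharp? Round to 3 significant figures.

17.7 m

Hyperfocal distance H = f²/(N·c) + f = 270²/(11 × 0.051) + 270 = 72900/0.561 + 270 ≈ 130216.5 mm ≈ 130.2 m.
Near limit Dn = s·(H − f)/(H + s − 2f) = 20500 × (130216.5 − 270) / (130216.5 + 20500 − 2 × 270) = 20500 × 129946.5 / 150176.5 ≈ 17738 mm ≈ 17.7 m.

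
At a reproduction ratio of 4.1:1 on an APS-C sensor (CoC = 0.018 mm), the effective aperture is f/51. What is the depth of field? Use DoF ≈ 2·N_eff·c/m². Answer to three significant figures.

0.109 mm

At magnification m, DoF ≈ 2·N_eff·c/m² = 2 × 51 × 0.018 / 4.1² = 1.836 / 16.81 ≈ 0.109 mm.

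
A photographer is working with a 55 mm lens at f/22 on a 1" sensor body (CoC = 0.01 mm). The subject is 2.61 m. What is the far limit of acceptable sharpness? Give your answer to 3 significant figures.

3.21 m

Hyperfocal distance H = f²/(N·c) + f = 55²/(22 × 0.01) + 55 = 3025/0.22 + 55 ≈ 13805.0 mm ≈ 13.80 m.
Far limit Df = s·(H − f)/(H − s) = 2610 × (13805.0 − 55) / (13805.0 − 2610) = 2610 × 13750.0 / 11195.0 ≈ 3205.7 mm ≈ 3.21 m.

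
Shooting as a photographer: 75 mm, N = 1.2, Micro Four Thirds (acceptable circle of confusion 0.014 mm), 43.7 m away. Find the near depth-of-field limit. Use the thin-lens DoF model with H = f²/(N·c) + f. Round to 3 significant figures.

Hyperfocal distance H = f²/(N·c) + f = 75²/(1.2 × 0.014) + 75 = 5625/0.0168 + 75 ≈ 334896.4 mm ≈ 334.9 m.
Near limit Dn = s·(H − f)/(H + s − 2f) = 43700 × (334896.4 − 75) / (334896.4 + 43700 − 2 × 75) = 43700 × 334821.4 / 378446.4 ≈ 38663 mm ≈ 38.7 m.

38.7 m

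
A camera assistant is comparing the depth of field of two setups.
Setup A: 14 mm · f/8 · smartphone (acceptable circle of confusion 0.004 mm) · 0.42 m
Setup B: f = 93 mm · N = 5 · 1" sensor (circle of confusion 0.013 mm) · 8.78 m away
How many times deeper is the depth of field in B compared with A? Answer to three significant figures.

20.6

Setup A: H = 14²/(8×0.004) + 14 ≈ 6139.0 mm; DoF = Df − Dn = 449.816 − 393.891 ≈ 55.925 mm.
Setup B: H = 93²/(5×0.013) + 93 ≈ 133154.5 mm; DoF = Df − Dn = 9393.2 − 8241.9 ≈ 1151.3 mm.
Ratio = 1151.3 / 55.925 ≈ 20.6.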